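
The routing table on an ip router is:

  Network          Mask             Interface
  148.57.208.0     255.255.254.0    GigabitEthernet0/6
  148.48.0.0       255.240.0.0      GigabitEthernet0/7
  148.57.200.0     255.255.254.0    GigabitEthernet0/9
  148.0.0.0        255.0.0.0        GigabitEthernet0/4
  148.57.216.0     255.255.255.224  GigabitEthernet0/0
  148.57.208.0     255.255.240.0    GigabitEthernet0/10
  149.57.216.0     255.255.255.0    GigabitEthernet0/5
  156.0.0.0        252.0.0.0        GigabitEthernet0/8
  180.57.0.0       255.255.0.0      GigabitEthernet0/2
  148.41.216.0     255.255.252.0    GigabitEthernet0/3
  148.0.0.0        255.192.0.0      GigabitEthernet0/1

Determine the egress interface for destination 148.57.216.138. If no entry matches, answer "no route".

Routes whose prefix contains 148.57.216.138:
  148.0.0.0/8 (148.0.0.0 - 148.255.255.255) -> GigabitEthernet0/4
  148.0.0.0/10 (148.0.0.0 - 148.63.255.255) -> GigabitEthernet0/1
  148.48.0.0/12 (148.48.0.0 - 148.63.255.255) -> GigabitEthernet0/7
  148.57.208.0/20 (148.57.208.0 - 148.57.223.255) -> GigabitEthernet0/10
More-specific entries that do NOT match:
  148.57.216.0/27 (148.57.216.0 - 148.57.216.31) does not contain 148.57.216.138
  149.57.216.0/24 (149.57.216.0 - 149.57.216.255) does not contain 148.57.216.138
  148.57.208.0/23 (148.57.208.0 - 148.57.209.255) does not contain 148.57.216.138
  148.57.200.0/23 (148.57.200.0 - 148.57.201.255) does not contain 148.57.216.138
  148.41.216.0/22 (148.41.216.0 - 148.41.219.255) does not contain 148.57.216.138
Longest matching prefix is /20 -> interface GigabitEthernet0/10.

GigabitEthernet0/10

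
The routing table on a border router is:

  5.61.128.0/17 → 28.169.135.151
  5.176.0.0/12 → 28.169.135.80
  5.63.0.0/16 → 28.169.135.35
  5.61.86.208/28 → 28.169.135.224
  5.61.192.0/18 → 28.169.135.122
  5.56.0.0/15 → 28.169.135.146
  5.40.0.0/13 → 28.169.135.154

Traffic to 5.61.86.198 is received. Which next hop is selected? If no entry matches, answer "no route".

No entry's prefix contains 5.61.86.198; there is no default route.

no route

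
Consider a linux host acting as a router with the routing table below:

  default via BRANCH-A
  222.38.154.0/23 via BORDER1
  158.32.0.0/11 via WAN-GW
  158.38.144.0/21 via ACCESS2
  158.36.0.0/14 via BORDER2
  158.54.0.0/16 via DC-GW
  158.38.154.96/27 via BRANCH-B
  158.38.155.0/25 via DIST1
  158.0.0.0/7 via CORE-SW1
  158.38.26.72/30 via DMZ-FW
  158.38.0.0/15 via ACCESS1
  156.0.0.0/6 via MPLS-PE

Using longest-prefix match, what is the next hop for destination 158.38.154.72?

Routes whose prefix contains 158.38.154.72:
  0.0.0.0/0 (default, matches everything) -> BRANCH-A
  156.0.0.0/6 (156.0.0.0 - 159.255.255.255) -> MPLS-PE
  158.0.0.0/7 (158.0.0.0 - 159.255.255.255) -> CORE-SW1
  158.32.0.0/11 (158.32.0.0 - 158.63.255.255) -> WAN-GW
  158.36.0.0/14 (158.36.0.0 - 158.39.255.255) -> BORDER2
  158.38.0.0/15 (158.38.0.0 - 158.39.255.255) -> ACCESS1
More-specific entries that do NOT match:
  158.38.26.72/30 (158.38.26.72 - 158.38.26.75) does not contain 158.38.154.72
  158.38.154.96/27 (158.38.154.96 - 158.38.154.127) does not contain 158.38.154.72
  158.38.155.0/25 (158.38.155.0 - 158.38.155.127) does not contain 158.38.154.72
  222.38.154.0/23 (222.38.154.0 - 222.38.155.255) does not contain 158.38.154.72
  158.38.144.0/21 (158.38.144.0 - 158.38.151.255) does not contain 158.38.154.72
  158.54.0.0/16 (158.54.0.0 - 158.54.255.255) does not contain 158.38.154.72
Longest matching prefix is /15 -> next hop ACCESS1.

ACCESS1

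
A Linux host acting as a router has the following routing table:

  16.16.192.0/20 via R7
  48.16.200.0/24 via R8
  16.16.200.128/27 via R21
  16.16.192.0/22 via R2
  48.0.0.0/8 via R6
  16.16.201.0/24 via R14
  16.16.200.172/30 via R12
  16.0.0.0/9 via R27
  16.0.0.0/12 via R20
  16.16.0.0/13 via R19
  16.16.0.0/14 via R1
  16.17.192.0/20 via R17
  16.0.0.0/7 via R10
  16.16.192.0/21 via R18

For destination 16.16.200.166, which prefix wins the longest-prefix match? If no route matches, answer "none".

Entries matching 16.16.200.166:
  16.0.0.0/7 (16.0.0.0 - 17.255.255.255)
  16.0.0.0/9 (16.0.0.0 - 16.127.255.255)
  16.16.0.0/13 (16.16.0.0 - 16.23.255.255)
  16.16.0.0/14 (16.16.0.0 - 16.19.255.255)
  16.16.192.0/20 (16.16.192.0 - 16.16.207.255)
Most specific is 16.16.192.0/20.

16.16.192.0/20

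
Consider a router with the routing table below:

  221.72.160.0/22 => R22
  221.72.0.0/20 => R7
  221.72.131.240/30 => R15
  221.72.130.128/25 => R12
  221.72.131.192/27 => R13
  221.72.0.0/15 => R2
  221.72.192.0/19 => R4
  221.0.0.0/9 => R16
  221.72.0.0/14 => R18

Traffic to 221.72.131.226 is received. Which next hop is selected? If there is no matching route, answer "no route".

Routes whose prefix contains 221.72.131.226:
  221.0.0.0/9 (221.0.0.0 - 221.127.255.255) -> R16
  221.72.0.0/14 (221.72.0.0 - 221.75.255.255) -> R18
  221.72.0.0/15 (221.72.0.0 - 221.73.255.255) -> R2
More-specific entries that do NOT match:
  221.72.131.240/30 (221.72.131.240 - 221.72.131.243) does not contain 221.72.131.226
  221.72.131.192/27 (221.72.131.192 - 221.72.131.223) does not contain 221.72.131.226
  221.72.130.128/25 (221.72.130.128 - 221.72.130.255) does not contain 221.72.131.226
  221.72.160.0/22 (221.72.160.0 - 221.72.163.255) does not contain 221.72.131.226
  221.72.0.0/20 (221.72.0.0 - 221.72.15.255) does not contain 221.72.131.226
  221.72.192.0/19 (221.72.192.0 - 221.72.223.255) does not contain 221.72.131.226
Longest matching prefix is /15 -> next hop R2.

R2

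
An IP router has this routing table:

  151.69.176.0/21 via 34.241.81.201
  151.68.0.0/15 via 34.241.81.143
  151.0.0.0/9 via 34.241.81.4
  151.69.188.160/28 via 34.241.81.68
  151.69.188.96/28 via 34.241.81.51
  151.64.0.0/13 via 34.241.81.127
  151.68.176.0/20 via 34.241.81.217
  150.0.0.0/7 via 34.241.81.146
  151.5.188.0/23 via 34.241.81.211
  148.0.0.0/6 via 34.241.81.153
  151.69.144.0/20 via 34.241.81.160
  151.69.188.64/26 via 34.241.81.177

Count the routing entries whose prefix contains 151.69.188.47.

5

Prefixes containing 151.69.188.47:
  148.0.0.0/6 (148.0.0.0 - 151.255.255.255)
  150.0.0.0/7 (150.0.0.0 - 151.255.255.255)
  151.0.0.0/9 (151.0.0.0 - 151.127.255.255)
  151.64.0.0/13 (151.64.0.0 - 151.71.255.255)
  151.68.0.0/15 (151.68.0.0 - 151.69.255.255)
Total matching entries: 5.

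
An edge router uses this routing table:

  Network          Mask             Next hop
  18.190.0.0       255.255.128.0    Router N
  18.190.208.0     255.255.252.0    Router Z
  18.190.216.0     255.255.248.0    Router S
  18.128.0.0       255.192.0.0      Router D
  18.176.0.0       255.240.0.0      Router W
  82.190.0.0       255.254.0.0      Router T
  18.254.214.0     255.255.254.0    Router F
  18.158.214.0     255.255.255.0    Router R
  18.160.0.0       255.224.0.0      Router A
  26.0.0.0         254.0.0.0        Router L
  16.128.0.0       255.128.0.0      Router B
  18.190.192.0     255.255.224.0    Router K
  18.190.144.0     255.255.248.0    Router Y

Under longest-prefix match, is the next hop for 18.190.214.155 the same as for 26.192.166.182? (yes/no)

18.190.214.155: longest match 18.190.192.0/19 -> Router K
26.192.166.182: longest match 26.0.0.0/7 -> Router L

no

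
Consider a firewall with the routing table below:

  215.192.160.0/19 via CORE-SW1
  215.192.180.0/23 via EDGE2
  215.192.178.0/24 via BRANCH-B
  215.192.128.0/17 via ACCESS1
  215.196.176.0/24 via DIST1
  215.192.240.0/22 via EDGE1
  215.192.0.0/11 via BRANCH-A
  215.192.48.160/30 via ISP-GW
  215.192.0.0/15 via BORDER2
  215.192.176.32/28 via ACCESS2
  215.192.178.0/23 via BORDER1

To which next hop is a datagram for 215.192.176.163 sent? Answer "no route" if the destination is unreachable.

Routes whose prefix contains 215.192.176.163:
  215.192.0.0/11 (215.192.0.0 - 215.223.255.255) -> BRANCH-A
  215.192.0.0/15 (215.192.0.0 - 215.193.255.255) -> BORDER2
  215.192.128.0/17 (215.192.128.0 - 215.192.255.255) -> ACCESS1
  215.192.160.0/19 (215.192.160.0 - 215.192.191.255) -> CORE-SW1
More-specific entries that do NOT match:
  215.192.48.160/30 (215.192.48.160 - 215.192.48.163) does not contain 215.192.176.163
  215.192.176.32/28 (215.192.176.32 - 215.192.176.47) does not contain 215.192.176.163
  215.192.178.0/24 (215.192.178.0 - 215.192.178.255) does not contain 215.192.176.163
  215.196.176.0/24 (215.196.176.0 - 215.196.176.255) does not contain 215.192.176.163
  215.192.180.0/23 (215.192.180.0 - 215.192.181.255) does not contain 215.192.176.163
  215.192.178.0/23 (215.192.178.0 - 215.192.179.255) does not contain 215.192.176.163
  215.192.240.0/22 (215.192.240.0 - 215.192.243.255) does not contain 215.192.176.163
Longest matching prefix is /19 -> next hop CORE-SW1.

CORE-SW1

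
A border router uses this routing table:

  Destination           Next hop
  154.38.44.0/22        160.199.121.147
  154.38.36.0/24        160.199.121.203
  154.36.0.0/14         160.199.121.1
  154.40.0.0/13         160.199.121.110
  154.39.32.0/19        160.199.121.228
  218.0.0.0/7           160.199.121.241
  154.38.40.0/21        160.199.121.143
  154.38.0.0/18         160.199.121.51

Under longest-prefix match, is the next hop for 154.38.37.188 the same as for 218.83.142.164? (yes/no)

no

154.38.37.188: longest match 154.38.0.0/18 -> 160.199.121.51
218.83.142.164: longest match 218.0.0.0/7 -> 160.199.121.241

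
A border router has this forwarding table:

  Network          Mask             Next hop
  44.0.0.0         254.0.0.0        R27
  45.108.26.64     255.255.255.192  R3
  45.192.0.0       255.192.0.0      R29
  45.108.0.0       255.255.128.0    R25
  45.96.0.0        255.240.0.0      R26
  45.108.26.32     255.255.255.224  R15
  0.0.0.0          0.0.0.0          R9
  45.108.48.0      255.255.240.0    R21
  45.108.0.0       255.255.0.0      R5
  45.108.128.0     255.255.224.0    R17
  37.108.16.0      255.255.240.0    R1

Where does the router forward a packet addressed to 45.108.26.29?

Routes whose prefix contains 45.108.26.29:
  0.0.0.0/0 (default, matches everything) -> R9
  44.0.0.0/7 (44.0.0.0 - 45.255.255.255) -> R27
  45.96.0.0/12 (45.96.0.0 - 45.111.255.255) -> R26
  45.108.0.0/16 (45.108.0.0 - 45.108.255.255) -> R5
  45.108.0.0/17 (45.108.0.0 - 45.108.127.255) -> R25
More-specific entries that do NOT match:
  45.108.26.32/27 (45.108.26.32 - 45.108.26.63) does not contain 45.108.26.29
  45.108.26.64/26 (45.108.26.64 - 45.108.26.127) does not contain 45.108.26.29
  45.108.48.0/20 (45.108.48.0 - 45.108.63.255) does not contain 45.108.26.29
  37.108.16.0/20 (37.108.16.0 - 37.108.31.255) does not contain 45.108.26.29
  45.108.128.0/19 (45.108.128.0 - 45.108.159.255) does not contain 45.108.26.29
Longest matching prefix is /17 -> next hop R25.

R25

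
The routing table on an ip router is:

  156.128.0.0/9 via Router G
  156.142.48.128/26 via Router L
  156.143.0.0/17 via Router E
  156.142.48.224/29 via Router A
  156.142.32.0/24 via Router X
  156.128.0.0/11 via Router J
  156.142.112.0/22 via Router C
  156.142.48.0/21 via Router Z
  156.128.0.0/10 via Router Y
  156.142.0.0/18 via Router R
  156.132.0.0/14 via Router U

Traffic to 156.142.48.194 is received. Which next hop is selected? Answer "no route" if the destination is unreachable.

Routes whose prefix contains 156.142.48.194:
  156.128.0.0/9 (156.128.0.0 - 156.255.255.255) -> Router G
  156.128.0.0/10 (156.128.0.0 - 156.191.255.255) -> Router Y
  156.128.0.0/11 (156.128.0.0 - 156.159.255.255) -> Router J
  156.142.0.0/18 (156.142.0.0 - 156.142.63.255) -> Router R
  156.142.48.0/21 (156.142.48.0 - 156.142.55.255) -> Router Z
More-specific entries that do NOT match:
  156.142.48.224/29 (156.142.48.224 - 156.142.48.231) does not contain 156.142.48.194
  156.142.48.128/26 (156.142.48.128 - 156.142.48.191) does not contain 156.142.48.194
  156.142.32.0/24 (156.142.32.0 - 156.142.32.255) does not contain 156.142.48.194
  156.142.112.0/22 (156.142.112.0 - 156.142.115.255) does not contain 156.142.48.194
Longest matching prefix is /21 -> next hop Router Z.

Router Z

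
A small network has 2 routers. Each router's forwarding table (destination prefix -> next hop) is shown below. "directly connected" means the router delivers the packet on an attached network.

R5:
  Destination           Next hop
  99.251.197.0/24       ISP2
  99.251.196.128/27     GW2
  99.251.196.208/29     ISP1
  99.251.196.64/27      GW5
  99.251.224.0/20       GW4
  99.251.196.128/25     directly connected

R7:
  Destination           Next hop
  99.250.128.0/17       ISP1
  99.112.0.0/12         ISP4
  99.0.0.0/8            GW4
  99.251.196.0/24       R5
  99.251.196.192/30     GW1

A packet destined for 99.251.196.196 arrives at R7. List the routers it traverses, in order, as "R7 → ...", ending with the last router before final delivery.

R7 → R5

At R7: longest match for 99.251.196.196 is 99.251.196.0/24 -> R5
At R5: longest match for 99.251.196.196 is 99.251.196.128/25 -> directly connected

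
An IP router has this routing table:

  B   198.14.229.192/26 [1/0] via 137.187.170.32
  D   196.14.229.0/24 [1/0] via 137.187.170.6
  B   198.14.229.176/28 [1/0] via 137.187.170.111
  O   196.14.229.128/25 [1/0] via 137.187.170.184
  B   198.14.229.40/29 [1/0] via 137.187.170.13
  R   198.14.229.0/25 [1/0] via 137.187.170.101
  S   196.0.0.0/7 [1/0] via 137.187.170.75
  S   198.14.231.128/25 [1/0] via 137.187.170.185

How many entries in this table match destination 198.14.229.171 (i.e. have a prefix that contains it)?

0

No listed prefix contains 198.14.229.171.
Total matching entries: 0.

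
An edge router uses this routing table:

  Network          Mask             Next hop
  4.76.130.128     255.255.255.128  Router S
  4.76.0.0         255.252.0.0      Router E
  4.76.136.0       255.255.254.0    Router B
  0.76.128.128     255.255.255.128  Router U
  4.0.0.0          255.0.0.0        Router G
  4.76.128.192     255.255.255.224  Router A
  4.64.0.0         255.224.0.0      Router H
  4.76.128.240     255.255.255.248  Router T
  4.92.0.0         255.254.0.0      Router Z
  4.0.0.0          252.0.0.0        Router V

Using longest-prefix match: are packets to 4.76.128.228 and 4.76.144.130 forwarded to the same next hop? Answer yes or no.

4.76.128.228: longest match 4.76.0.0/14 -> Router E
4.76.144.130: longest match 4.76.0.0/14 -> Router E

yes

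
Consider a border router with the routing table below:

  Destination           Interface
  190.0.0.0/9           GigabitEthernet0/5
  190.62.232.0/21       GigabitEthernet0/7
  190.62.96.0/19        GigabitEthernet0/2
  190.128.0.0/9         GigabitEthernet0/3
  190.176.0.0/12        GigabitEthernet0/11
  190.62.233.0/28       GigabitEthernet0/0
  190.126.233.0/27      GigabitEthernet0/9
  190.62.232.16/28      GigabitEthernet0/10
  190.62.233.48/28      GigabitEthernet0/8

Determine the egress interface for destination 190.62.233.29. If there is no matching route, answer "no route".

Routes whose prefix contains 190.62.233.29:
  190.0.0.0/9 (190.0.0.0 - 190.127.255.255) -> GigabitEthernet0/5
  190.62.232.0/21 (190.62.232.0 - 190.62.239.255) -> GigabitEthernet0/7
More-specific entries that do NOT match:
  190.62.233.0/28 (190.62.233.0 - 190.62.233.15) does not contain 190.62.233.29
  190.62.232.16/28 (190.62.232.16 - 190.62.232.31) does not contain 190.62.233.29
  190.62.233.48/28 (190.62.233.48 - 190.62.233.63) does not contain 190.62.233.29
  190.126.233.0/27 (190.126.233.0 - 190.126.233.31) does not contain 190.62.233.29
Longest matching prefix is /21 -> interface GigabitEthernet0/7.

GigabitEthernet0/7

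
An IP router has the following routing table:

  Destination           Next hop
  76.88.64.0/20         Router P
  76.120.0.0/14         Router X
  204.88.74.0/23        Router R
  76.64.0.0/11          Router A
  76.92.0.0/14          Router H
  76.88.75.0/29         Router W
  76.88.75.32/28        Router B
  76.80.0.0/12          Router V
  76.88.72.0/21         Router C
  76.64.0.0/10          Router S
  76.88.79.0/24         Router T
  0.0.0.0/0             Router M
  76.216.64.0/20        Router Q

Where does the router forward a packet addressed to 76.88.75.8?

Router C

Routes whose prefix contains 76.88.75.8:
  0.0.0.0/0 (default, matches everything) -> Router M
  76.64.0.0/10 (76.64.0.0 - 76.127.255.255) -> Router S
  76.64.0.0/11 (76.64.0.0 - 76.95.255.255) -> Router A
  76.80.0.0/12 (76.80.0.0 - 76.95.255.255) -> Router V
  76.88.64.0/20 (76.88.64.0 - 76.88.79.255) -> Router P
  76.88.72.0/21 (76.88.72.0 - 76.88.79.255) -> Router C
More-specific entries that do NOT match:
  76.88.75.0/29 (76.88.75.0 - 76.88.75.7) does not contain 76.88.75.8
  76.88.75.32/28 (76.88.75.32 - 76.88.75.47) does not contain 76.88.75.8
  76.88.79.0/24 (76.88.79.0 - 76.88.79.255) does not contain 76.88.75.8
  204.88.74.0/23 (204.88.74.0 - 204.88.75.255) does not contain 76.88.75.8
Longest matching prefix is /21 -> next hop Router C.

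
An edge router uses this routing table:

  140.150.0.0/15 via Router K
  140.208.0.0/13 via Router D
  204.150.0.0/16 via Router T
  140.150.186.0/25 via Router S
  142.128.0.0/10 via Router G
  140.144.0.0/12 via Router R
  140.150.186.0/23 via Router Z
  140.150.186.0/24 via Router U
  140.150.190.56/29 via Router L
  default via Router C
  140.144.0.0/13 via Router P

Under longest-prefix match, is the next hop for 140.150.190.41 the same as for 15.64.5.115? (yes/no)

no

140.150.190.41: longest match 140.150.0.0/15 -> Router K
15.64.5.115: longest match 0.0.0.0/0 -> Router C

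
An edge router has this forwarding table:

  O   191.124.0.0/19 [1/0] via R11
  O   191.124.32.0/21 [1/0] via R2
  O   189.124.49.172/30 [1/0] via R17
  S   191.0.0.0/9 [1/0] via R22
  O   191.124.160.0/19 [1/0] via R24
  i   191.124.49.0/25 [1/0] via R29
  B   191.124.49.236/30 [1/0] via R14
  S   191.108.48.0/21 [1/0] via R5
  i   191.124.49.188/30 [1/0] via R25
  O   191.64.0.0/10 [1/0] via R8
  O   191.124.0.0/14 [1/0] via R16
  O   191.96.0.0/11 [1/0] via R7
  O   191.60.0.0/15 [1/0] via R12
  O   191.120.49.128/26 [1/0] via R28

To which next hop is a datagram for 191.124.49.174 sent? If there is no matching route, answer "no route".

Routes whose prefix contains 191.124.49.174:
  191.0.0.0/9 (191.0.0.0 - 191.127.255.255) -> R22
  191.64.0.0/10 (191.64.0.0 - 191.127.255.255) -> R8
  191.96.0.0/11 (191.96.0.0 - 191.127.255.255) -> R7
  191.124.0.0/14 (191.124.0.0 - 191.127.255.255) -> R16
More-specific entries that do NOT match:
  189.124.49.172/30 (189.124.49.172 - 189.124.49.175) does not contain 191.124.49.174
  191.124.49.236/30 (191.124.49.236 - 191.124.49.239) does not contain 191.124.49.174
  191.124.49.188/30 (191.124.49.188 - 191.124.49.191) does not contain 191.124.49.174
  191.120.49.128/26 (191.120.49.128 - 191.120.49.191) does not contain 191.124.49.174
  191.124.49.0/25 (191.124.49.0 - 191.124.49.127) does not contain 191.124.49.174
  191.124.32.0/21 (191.124.32.0 - 191.124.39.255) does not contain 191.124.49.174
  191.108.48.0/21 (191.108.48.0 - 191.108.55.255) does not contain 191.124.49.174
  191.124.0.0/19 (191.124.0.0 - 191.124.31.255) does not contain 191.124.49.174
  191.124.160.0/19 (191.124.160.0 - 191.124.191.255) does not contain 191.124.49.174
  191.60.0.0/15 (191.60.0.0 - 191.61.255.255) does not contain 191.124.49.174
Longest matching prefix is /14 -> next hop R16.

R16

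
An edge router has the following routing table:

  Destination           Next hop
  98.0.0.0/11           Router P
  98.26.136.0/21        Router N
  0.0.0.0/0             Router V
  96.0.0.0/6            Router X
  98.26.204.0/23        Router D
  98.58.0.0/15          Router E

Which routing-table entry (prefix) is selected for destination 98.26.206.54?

Entries matching 98.26.206.54:
  0.0.0.0/0 (default, matches everything)
  96.0.0.0/6 (96.0.0.0 - 99.255.255.255)
  98.0.0.0/11 (98.0.0.0 - 98.31.255.255)
Most specific is 98.0.0.0/11.

98.0.0.0/11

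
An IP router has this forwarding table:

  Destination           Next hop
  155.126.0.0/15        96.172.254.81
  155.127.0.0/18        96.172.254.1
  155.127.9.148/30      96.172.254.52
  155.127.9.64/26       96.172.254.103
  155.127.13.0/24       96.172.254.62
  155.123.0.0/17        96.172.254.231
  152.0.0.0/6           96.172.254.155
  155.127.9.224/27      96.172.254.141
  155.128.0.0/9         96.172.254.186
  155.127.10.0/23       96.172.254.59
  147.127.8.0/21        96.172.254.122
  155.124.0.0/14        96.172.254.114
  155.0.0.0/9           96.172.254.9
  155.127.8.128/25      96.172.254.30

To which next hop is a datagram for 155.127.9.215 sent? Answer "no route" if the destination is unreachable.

96.172.254.1

Routes whose prefix contains 155.127.9.215:
  152.0.0.0/6 (152.0.0.0 - 155.255.255.255) -> 96.172.254.155
  155.0.0.0/9 (155.0.0.0 - 155.127.255.255) -> 96.172.254.9
  155.124.0.0/14 (155.124.0.0 - 155.127.255.255) -> 96.172.254.114
  155.126.0.0/15 (155.126.0.0 - 155.127.255.255) -> 96.172.254.81
  155.127.0.0/18 (155.127.0.0 - 155.127.63.255) -> 96.172.254.1
More-specific entries that do NOT match:
  155.127.9.148/30 (155.127.9.148 - 155.127.9.151) does not contain 155.127.9.215
  155.127.9.224/27 (155.127.9.224 - 155.127.9.255) does not contain 155.127.9.215
  155.127.9.64/26 (155.127.9.64 - 155.127.9.127) does not contain 155.127.9.215
  155.127.8.128/25 (155.127.8.128 - 155.127.8.255) does not contain 155.127.9.215
  155.127.13.0/24 (155.127.13.0 - 155.127.13.255) does not contain 155.127.9.215
  155.127.10.0/23 (155.127.10.0 - 155.127.11.255) does not contain 155.127.9.215
  147.127.8.0/21 (147.127.8.0 - 147.127.15.255) does not contain 155.127.9.215
Longest matching prefix is /18 -> next hop 96.172.254.1.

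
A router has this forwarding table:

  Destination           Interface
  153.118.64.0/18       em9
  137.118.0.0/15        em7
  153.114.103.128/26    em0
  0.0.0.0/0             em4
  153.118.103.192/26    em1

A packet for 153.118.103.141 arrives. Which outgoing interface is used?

em9

Routes whose prefix contains 153.118.103.141:
  0.0.0.0/0 (default, matches everything) -> em4
  153.118.64.0/18 (153.118.64.0 - 153.118.127.255) -> em9
More-specific entries that do NOT match:
  153.114.103.128/26 (153.114.103.128 - 153.114.103.191) does not contain 153.118.103.141
  153.118.103.192/26 (153.118.103.192 - 153.118.103.255) does not contain 153.118.103.141
Longest matching prefix is /18 -> interface em9.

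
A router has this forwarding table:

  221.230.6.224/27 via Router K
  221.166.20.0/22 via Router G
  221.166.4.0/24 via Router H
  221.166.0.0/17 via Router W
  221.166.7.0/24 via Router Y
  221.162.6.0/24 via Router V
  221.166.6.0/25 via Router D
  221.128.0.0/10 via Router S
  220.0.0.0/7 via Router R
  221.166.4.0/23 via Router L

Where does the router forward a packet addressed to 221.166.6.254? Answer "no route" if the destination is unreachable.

Routes whose prefix contains 221.166.6.254:
  220.0.0.0/7 (220.0.0.0 - 221.255.255.255) -> Router R
  221.128.0.0/10 (221.128.0.0 - 221.191.255.255) -> Router S
  221.166.0.0/17 (221.166.0.0 - 221.166.127.255) -> Router W
More-specific entries that do NOT match:
  221.230.6.224/27 (221.230.6.224 - 221.230.6.255) does not contain 221.166.6.254
  221.166.6.0/25 (221.166.6.0 - 221.166.6.127) does not contain 221.166.6.254
  221.166.4.0/24 (221.166.4.0 - 221.166.4.255) does not contain 221.166.6.254
  221.166.7.0/24 (221.166.7.0 - 221.166.7.255) does not contain 221.166.6.254
  221.162.6.0/24 (221.162.6.0 - 221.162.6.255) does not contain 221.166.6.254
  221.166.4.0/23 (221.166.4.0 - 221.166.5.255) does not contain 221.166.6.254
  221.166.20.0/22 (221.166.20.0 - 221.166.23.255) does not contain 221.166.6.254
Longest matching prefix is /17 -> next hop Router W.

Router W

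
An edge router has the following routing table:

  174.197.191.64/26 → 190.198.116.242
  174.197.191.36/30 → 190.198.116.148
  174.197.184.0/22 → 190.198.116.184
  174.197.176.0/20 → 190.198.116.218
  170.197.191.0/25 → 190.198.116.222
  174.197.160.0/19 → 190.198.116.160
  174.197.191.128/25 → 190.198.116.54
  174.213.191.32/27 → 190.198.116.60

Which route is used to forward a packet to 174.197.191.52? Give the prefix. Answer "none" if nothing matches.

Entries matching 174.197.191.52:
  174.197.160.0/19 (174.197.160.0 - 174.197.191.255)
  174.197.176.0/20 (174.197.176.0 - 174.197.191.255)
Most specific is 174.197.176.0/20.

174.197.176.0/20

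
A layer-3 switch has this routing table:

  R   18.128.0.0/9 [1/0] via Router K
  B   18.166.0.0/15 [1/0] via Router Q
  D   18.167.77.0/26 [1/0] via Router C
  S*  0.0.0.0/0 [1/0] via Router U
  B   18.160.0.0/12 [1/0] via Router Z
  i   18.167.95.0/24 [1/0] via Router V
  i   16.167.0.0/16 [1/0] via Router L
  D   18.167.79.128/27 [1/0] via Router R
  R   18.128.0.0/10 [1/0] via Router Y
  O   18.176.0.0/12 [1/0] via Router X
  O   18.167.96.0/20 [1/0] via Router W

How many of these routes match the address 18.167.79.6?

Prefixes containing 18.167.79.6:
  0.0.0.0/0 (default, matches everything)
  18.128.0.0/9 (18.128.0.0 - 18.255.255.255)
  18.128.0.0/10 (18.128.0.0 - 18.191.255.255)
  18.160.0.0/12 (18.160.0.0 - 18.175.255.255)
  18.166.0.0/15 (18.166.0.0 - 18.167.255.255)
Total matching entries: 5.

5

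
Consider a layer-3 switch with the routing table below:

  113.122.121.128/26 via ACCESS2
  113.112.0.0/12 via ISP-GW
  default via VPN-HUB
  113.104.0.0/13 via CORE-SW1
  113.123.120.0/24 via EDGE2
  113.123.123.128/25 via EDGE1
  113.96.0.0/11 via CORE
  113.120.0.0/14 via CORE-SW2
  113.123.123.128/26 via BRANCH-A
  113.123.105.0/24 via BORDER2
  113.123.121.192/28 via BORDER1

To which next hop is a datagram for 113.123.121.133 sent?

CORE-SW2

Routes whose prefix contains 113.123.121.133:
  0.0.0.0/0 (default, matches everything) -> VPN-HUB
  113.96.0.0/11 (113.96.0.0 - 113.127.255.255) -> CORE
  113.112.0.0/12 (113.112.0.0 - 113.127.255.255) -> ISP-GW
  113.120.0.0/14 (113.120.0.0 - 113.123.255.255) -> CORE-SW2
More-specific entries that do NOT match:
  113.123.121.192/28 (113.123.121.192 - 113.123.121.207) does not contain 113.123.121.133
  113.122.121.128/26 (113.122.121.128 - 113.122.121.191) does not contain 113.123.121.133
  113.123.123.128/26 (113.123.123.128 - 113.123.123.191) does not contain 113.123.121.133
  113.123.123.128/25 (113.123.123.128 - 113.123.123.255) does not contain 113.123.121.133
  113.123.120.0/24 (113.123.120.0 - 113.123.120.255) does not contain 113.123.121.133
  113.123.105.0/24 (113.123.105.0 - 113.123.105.255) does not contain 113.123.121.133
Longest matching prefix is /14 -> next hop CORE-SW2.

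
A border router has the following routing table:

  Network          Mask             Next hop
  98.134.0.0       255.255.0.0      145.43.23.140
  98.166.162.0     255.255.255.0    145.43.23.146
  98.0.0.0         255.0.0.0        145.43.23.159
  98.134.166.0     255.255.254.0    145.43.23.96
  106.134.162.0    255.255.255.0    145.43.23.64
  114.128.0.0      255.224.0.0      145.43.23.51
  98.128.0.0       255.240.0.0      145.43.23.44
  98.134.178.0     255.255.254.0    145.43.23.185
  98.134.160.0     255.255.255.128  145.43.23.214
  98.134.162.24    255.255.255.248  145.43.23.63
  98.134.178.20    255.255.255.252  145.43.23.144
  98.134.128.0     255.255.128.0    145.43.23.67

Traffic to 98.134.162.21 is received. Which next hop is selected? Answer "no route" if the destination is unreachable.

145.43.23.67

Routes whose prefix contains 98.134.162.21:
  98.0.0.0/8 (98.0.0.0 - 98.255.255.255) -> 145.43.23.159
  98.128.0.0/12 (98.128.0.0 - 98.143.255.255) -> 145.43.23.44
  98.134.0.0/16 (98.134.0.0 - 98.134.255.255) -> 145.43.23.140
  98.134.128.0/17 (98.134.128.0 - 98.134.255.255) -> 145.43.23.67
More-specific entries that do NOT match:
  98.134.178.20/30 (98.134.178.20 - 98.134.178.23) does not contain 98.134.162.21
  98.134.162.24/29 (98.134.162.24 - 98.134.162.31) does not contain 98.134.162.21
  98.134.160.0/25 (98.134.160.0 - 98.134.160.127) does not contain 98.134.162.21
  98.166.162.0/24 (98.166.162.0 - 98.166.162.255) does not contain 98.134.162.21
  106.134.162.0/24 (106.134.162.0 - 106.134.162.255) does not contain 98.134.162.21
  98.134.166.0/23 (98.134.166.0 - 98.134.167.255) does not contain 98.134.162.21
  98.134.178.0/23 (98.134.178.0 - 98.134.179.255) does not contain 98.134.162.21
Longest matching prefix is /17 -> next hop 145.43.23.67.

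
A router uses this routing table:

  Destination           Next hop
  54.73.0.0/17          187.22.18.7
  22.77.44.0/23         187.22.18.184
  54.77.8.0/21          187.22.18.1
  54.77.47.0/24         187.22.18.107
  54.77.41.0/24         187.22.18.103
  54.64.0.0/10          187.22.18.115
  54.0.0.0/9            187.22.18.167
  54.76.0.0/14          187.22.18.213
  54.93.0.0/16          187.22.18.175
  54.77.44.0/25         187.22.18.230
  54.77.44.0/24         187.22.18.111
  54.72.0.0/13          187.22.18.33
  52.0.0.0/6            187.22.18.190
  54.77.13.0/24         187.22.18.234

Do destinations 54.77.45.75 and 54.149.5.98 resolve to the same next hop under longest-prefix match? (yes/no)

no

54.77.45.75: longest match 54.76.0.0/14 -> 187.22.18.213
54.149.5.98: longest match 52.0.0.0/6 -> 187.22.18.190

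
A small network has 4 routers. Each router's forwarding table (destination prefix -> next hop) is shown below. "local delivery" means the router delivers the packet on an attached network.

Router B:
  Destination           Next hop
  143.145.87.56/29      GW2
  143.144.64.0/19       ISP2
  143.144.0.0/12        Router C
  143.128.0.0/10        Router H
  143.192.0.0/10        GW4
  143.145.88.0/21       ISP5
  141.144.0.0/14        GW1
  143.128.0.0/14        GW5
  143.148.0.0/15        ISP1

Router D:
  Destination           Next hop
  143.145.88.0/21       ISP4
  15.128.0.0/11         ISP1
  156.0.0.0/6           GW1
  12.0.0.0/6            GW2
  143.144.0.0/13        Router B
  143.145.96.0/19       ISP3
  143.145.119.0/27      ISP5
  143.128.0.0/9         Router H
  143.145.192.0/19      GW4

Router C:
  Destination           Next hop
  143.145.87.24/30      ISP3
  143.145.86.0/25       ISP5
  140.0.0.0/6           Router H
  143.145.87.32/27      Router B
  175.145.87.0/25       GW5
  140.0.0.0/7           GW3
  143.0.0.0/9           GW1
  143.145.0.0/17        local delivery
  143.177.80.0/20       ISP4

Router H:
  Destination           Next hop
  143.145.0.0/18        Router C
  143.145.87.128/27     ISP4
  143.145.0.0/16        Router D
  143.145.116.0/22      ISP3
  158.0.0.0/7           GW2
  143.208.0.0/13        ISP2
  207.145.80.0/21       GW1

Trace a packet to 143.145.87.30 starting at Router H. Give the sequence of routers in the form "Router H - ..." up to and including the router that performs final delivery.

At Router H: longest match for 143.145.87.30 is 143.145.0.0/16 -> Router D
At Router D: longest match for 143.145.87.30 is 143.144.0.0/13 -> Router B
At Router B: longest match for 143.145.87.30 is 143.144.0.0/12 -> Router C
At Router C: longest match for 143.145.87.30 is 143.145.0.0/17 -> local delivery

Router H - Router D - Router B - Router C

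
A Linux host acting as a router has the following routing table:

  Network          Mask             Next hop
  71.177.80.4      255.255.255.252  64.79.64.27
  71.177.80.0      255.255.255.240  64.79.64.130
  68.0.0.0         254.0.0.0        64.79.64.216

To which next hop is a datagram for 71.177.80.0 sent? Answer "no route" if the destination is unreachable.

64.79.64.130

Routes whose prefix contains 71.177.80.0:
  71.177.80.0/28 (71.177.80.0 - 71.177.80.15) -> 64.79.64.130
More-specific entries that do NOT match:
  71.177.80.4/30 (71.177.80.4 - 71.177.80.7) does not contain 71.177.80.0
Longest matching prefix is /28 -> next hop 64.79.64.130.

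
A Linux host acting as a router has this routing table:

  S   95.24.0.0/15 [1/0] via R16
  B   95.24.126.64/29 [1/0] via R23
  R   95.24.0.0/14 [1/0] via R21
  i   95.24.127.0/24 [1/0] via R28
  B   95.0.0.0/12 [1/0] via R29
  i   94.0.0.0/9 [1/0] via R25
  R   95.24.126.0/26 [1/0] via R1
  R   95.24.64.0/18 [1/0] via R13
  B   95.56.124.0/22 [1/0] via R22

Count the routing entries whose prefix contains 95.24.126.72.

Prefixes containing 95.24.126.72:
  95.24.0.0/14 (95.24.0.0 - 95.27.255.255)
  95.24.0.0/15 (95.24.0.0 - 95.25.255.255)
  95.24.64.0/18 (95.24.64.0 - 95.24.127.255)
Total matching entries: 3.

3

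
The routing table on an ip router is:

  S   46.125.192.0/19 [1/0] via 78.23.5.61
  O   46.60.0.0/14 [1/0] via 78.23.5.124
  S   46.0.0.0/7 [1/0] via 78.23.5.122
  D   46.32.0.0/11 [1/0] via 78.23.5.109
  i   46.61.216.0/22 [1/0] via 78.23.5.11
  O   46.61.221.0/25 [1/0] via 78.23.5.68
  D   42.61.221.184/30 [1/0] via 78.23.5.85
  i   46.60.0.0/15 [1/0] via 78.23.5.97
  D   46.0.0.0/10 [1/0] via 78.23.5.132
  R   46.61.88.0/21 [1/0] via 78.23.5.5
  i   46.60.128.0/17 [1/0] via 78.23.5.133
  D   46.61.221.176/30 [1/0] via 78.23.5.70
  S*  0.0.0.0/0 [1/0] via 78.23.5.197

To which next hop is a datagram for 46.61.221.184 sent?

78.23.5.97

Routes whose prefix contains 46.61.221.184:
  0.0.0.0/0 (default, matches everything) -> 78.23.5.197
  46.0.0.0/7 (46.0.0.0 - 47.255.255.255) -> 78.23.5.122
  46.0.0.0/10 (46.0.0.0 - 46.63.255.255) -> 78.23.5.132
  46.32.0.0/11 (46.32.0.0 - 46.63.255.255) -> 78.23.5.109
  46.60.0.0/14 (46.60.0.0 - 46.63.255.255) -> 78.23.5.124
  46.60.0.0/15 (46.60.0.0 - 46.61.255.255) -> 78.23.5.97
More-specific entries that do NOT match:
  42.61.221.184/30 (42.61.221.184 - 42.61.221.187) does not contain 46.61.221.184
  46.61.221.176/30 (46.61.221.176 - 46.61.221.179) does not contain 46.61.221.184
  46.61.221.0/25 (46.61.221.0 - 46.61.221.127) does not contain 46.61.221.184
  46.61.216.0/22 (46.61.216.0 - 46.61.219.255) does not contain 46.61.221.184
  46.61.88.0/21 (46.61.88.0 - 46.61.95.255) does not contain 46.61.221.184
  46.125.192.0/19 (46.125.192.0 - 46.125.223.255) does not contain 46.61.221.184
  46.60.128.0/17 (46.60.128.0 - 46.60.255.255) does not contain 46.61.221.184
Longest matching prefix is /15 -> next hop 78.23.5.97.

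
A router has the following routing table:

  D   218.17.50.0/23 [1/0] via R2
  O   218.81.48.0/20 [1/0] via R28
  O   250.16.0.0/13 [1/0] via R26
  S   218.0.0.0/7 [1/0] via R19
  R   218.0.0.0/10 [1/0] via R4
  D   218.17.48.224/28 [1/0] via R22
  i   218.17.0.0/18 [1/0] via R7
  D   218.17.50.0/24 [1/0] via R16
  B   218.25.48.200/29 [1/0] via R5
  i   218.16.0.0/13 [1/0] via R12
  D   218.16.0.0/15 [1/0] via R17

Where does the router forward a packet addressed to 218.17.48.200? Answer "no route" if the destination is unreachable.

R7

Routes whose prefix contains 218.17.48.200:
  218.0.0.0/7 (218.0.0.0 - 219.255.255.255) -> R19
  218.0.0.0/10 (218.0.0.0 - 218.63.255.255) -> R4
  218.16.0.0/13 (218.16.0.0 - 218.23.255.255) -> R12
  218.16.0.0/15 (218.16.0.0 - 218.17.255.255) -> R17
  218.17.0.0/18 (218.17.0.0 - 218.17.63.255) -> R7
More-specific entries that do NOT match:
  218.25.48.200/29 (218.25.48.200 - 218.25.48.207) does not contain 218.17.48.200
  218.17.48.224/28 (218.17.48.224 - 218.17.48.239) does not contain 218.17.48.200
  218.17.50.0/24 (218.17.50.0 - 218.17.50.255) does not contain 218.17.48.200
  218.17.50.0/23 (218.17.50.0 - 218.17.51.255) does not contain 218.17.48.200
  218.81.48.0/20 (218.81.48.0 - 218.81.63.255) does not contain 218.17.48.200
Longest matching prefix is /18 -> next hop R7.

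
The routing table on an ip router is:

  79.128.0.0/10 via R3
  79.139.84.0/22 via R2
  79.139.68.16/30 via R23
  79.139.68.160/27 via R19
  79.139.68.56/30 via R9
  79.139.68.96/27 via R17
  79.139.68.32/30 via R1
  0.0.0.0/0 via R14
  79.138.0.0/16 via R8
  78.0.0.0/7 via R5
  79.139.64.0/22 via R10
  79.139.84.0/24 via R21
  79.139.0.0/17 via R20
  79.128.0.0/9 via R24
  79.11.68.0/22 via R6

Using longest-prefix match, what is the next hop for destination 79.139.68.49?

Routes whose prefix contains 79.139.68.49:
  0.0.0.0/0 (default, matches everything) -> R14
  78.0.0.0/7 (78.0.0.0 - 79.255.255.255) -> R5
  79.128.0.0/9 (79.128.0.0 - 79.255.255.255) -> R24
  79.128.0.0/10 (79.128.0.0 - 79.191.255.255) -> R3
  79.139.0.0/17 (79.139.0.0 - 79.139.127.255) -> R20
More-specific entries that do NOT match:
  79.139.68.16/30 (79.139.68.16 - 79.139.68.19) does not contain 79.139.68.49
  79.139.68.56/30 (79.139.68.56 - 79.139.68.59) does not contain 79.139.68.49
  79.139.68.32/30 (79.139.68.32 - 79.139.68.35) does not contain 79.139.68.49
  79.139.68.160/27 (79.139.68.160 - 79.139.68.191) does not contain 79.139.68.49
  79.139.68.96/27 (79.139.68.96 - 79.139.68.127) does not contain 79.139.68.49
  79.139.84.0/24 (79.139.84.0 - 79.139.84.255) does not contain 79.139.68.49
  79.139.84.0/22 (79.139.84.0 - 79.139.87.255) does not contain 79.139.68.49
  79.139.64.0/22 (79.139.64.0 - 79.139.67.255) does not contain 79.139.68.49
  79.11.68.0/22 (79.11.68.0 - 79.11.71.255) does not contain 79.139.68.49
Longest matching prefix is /17 -> next hop R20.

R20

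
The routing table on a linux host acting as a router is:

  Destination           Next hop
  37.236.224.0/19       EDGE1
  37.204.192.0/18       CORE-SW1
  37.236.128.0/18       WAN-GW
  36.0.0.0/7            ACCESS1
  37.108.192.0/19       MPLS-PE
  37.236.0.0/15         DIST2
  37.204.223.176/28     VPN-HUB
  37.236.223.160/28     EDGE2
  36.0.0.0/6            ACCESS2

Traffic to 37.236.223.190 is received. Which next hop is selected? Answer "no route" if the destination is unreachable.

DIST2

Routes whose prefix contains 37.236.223.190:
  36.0.0.0/6 (36.0.0.0 - 39.255.255.255) -> ACCESS2
  36.0.0.0/7 (36.0.0.0 - 37.255.255.255) -> ACCESS1
  37.236.0.0/15 (37.236.0.0 - 37.237.255.255) -> DIST2
More-specific entries that do NOT match:
  37.204.223.176/28 (37.204.223.176 - 37.204.223.191) does not contain 37.236.223.190
  37.236.223.160/28 (37.236.223.160 - 37.236.223.175) does not contain 37.236.223.190
  37.236.224.0/19 (37.236.224.0 - 37.236.255.255) does not contain 37.236.223.190
  37.108.192.0/19 (37.108.192.0 - 37.108.223.255) does not contain 37.236.223.190
  37.204.192.0/18 (37.204.192.0 - 37.204.255.255) does not contain 37.236.223.190
  37.236.128.0/18 (37.236.128.0 - 37.236.191.255) does not contain 37.236.223.190
Longest matching prefix is /15 -> next hop DIST2.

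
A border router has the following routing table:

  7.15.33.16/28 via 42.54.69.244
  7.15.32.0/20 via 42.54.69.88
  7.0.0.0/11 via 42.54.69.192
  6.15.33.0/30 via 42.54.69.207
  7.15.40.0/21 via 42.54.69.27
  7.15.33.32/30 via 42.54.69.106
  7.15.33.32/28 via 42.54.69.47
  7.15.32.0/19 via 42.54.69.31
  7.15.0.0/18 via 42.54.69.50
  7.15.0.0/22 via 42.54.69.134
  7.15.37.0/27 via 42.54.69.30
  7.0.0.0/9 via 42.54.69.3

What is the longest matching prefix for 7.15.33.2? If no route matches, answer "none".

7.15.32.0/20

Entries matching 7.15.33.2:
  7.0.0.0/9 (7.0.0.0 - 7.127.255.255)
  7.0.0.0/11 (7.0.0.0 - 7.31.255.255)
  7.15.0.0/18 (7.15.0.0 - 7.15.63.255)
  7.15.32.0/19 (7.15.32.0 - 7.15.63.255)
  7.15.32.0/20 (7.15.32.0 - 7.15.47.255)
Most specific is 7.15.32.0/20.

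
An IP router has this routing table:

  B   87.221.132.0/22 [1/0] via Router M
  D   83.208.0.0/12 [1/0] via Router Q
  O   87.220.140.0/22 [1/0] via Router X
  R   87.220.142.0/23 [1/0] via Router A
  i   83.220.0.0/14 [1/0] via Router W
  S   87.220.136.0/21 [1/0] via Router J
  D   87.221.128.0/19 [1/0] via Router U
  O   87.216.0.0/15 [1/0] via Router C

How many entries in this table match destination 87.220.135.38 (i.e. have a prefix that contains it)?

0

No listed prefix contains 87.220.135.38.
Total matching entries: 0.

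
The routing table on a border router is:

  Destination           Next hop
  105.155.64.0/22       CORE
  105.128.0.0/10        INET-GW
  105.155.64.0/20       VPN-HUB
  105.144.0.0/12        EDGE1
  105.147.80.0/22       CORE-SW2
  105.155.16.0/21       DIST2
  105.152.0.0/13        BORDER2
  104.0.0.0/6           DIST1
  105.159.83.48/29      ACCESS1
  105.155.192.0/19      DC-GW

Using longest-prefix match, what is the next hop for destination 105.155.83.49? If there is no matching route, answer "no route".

BORDER2

Routes whose prefix contains 105.155.83.49:
  104.0.0.0/6 (104.0.0.0 - 107.255.255.255) -> DIST1
  105.128.0.0/10 (105.128.0.0 - 105.191.255.255) -> INET-GW
  105.144.0.0/12 (105.144.0.0 - 105.159.255.255) -> EDGE1
  105.152.0.0/13 (105.152.0.0 - 105.159.255.255) -> BORDER2
More-specific entries that do NOT match:
  105.159.83.48/29 (105.159.83.48 - 105.159.83.55) does not contain 105.155.83.49
  105.155.64.0/22 (105.155.64.0 - 105.155.67.255) does not contain 105.155.83.49
  105.147.80.0/22 (105.147.80.0 - 105.147.83.255) does not contain 105.155.83.49
  105.155.16.0/21 (105.155.16.0 - 105.155.23.255) does not contain 105.155.83.49
  105.155.64.0/20 (105.155.64.0 - 105.155.79.255) does not contain 105.155.83.49
  105.155.192.0/19 (105.155.192.0 - 105.155.223.255) does not contain 105.155.83.49
Longest matching prefix is /13 -> next hop BORDER2.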